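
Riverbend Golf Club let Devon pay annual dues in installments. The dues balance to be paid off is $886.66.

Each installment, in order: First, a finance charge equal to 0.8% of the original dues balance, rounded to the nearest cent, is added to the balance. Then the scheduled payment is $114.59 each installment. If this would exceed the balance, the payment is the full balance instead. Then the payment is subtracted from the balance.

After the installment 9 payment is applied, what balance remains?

$0.00

# | Opening | Interest | Payment | End bal
1 | $886.66 | $7.09 | $114.59 | $779.16
2 | $779.16 | $7.09 | $114.59 | $671.66
3 | $671.66 | $7.09 | $114.59 | $564.16
4 | $564.16 | $7.09 | $114.59 | $456.66
5 | $456.66 | $7.09 | $114.59 | $349.16
6 | $349.16 | $7.09 | $114.59 | $241.66
7 | $241.66 | $7.09 | $114.59 | $134.16
8 | $134.16 | $7.09 | $114.59 | $26.66
9 | $26.66 | $7.09 | $33.75 | $0.00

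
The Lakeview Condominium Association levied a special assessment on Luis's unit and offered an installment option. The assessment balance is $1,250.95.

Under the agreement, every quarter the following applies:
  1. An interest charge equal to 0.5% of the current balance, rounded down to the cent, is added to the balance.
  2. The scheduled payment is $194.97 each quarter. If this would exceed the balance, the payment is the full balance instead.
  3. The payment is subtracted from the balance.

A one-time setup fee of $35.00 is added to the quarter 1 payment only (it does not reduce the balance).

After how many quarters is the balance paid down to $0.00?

Quarter 1: opening $1,250.95; interest $6.25 → $1,257.20; payment $194.97 (+ $35.00 fee); balance $1,062.23
Quarter 2: opening $1,062.23; interest $5.31 → $1,067.54; payment $194.97; balance $872.57
Quarter 3: opening $872.57; interest $4.36 → $876.93; payment $194.97; balance $681.96
Quarter 4: opening $681.96; interest $3.40 → $685.36; payment $194.97; balance $490.39
Quarter 5: opening $490.39; interest $2.45 → $492.84; payment $194.97; balance $297.87
Quarter 6: opening $297.87; interest $1.48 → $299.35; payment $194.97; balance $104.38
Quarter 7: opening $104.38; interest $0.52 → $104.90; payment $104.90; balance $0.00
Balance reaches $0.00 in quarter 7.

7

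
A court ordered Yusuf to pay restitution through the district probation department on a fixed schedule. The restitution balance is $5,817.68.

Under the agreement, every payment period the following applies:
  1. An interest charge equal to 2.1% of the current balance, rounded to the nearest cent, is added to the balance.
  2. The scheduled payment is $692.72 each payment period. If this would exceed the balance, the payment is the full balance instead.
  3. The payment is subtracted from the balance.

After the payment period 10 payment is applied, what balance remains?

Payment period 1: opening $5,817.68; interest $122.17 → $5,939.85; payment $692.72; balance $5,247.13
Payment period 2: opening $5,247.13; interest $110.19 → $5,357.32; payment $692.72; balance $4,664.60
Payment period 3: opening $4,664.60; interest $97.96 → $4,762.56; payment $692.72; balance $4,069.84
Payment period 4: opening $4,069.84; interest $85.47 → $4,155.31; payment $692.72; balance $3,462.59
Payment period 5: opening $3,462.59; interest $72.71 → $3,535.30; payment $692.72; balance $2,842.58
Payment period 6: opening $2,842.58; interest $59.69 → $2,902.27; payment $692.72; balance $2,209.55
Payment period 7: opening $2,209.55; interest $46.40 → $2,255.95; payment $692.72; balance $1,563.23
Payment period 8: opening $1,563.23; interest $32.83 → $1,596.06; payment $692.72; balance $903.34
Payment period 9: opening $903.34; interest $18.97 → $922.31; payment $692.72; balance $229.59
Payment period 10: opening $229.59; interest $4.82 → $234.41; payment $234.41; balance $0.00

$0.00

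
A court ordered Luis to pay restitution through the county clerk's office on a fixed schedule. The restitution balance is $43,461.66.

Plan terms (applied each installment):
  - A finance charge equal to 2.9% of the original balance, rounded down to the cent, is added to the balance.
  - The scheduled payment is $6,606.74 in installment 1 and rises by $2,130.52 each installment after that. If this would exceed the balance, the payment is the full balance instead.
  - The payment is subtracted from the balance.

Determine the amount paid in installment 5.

Installment 1: $43,461.66 +$1,260.38 interest = $44,722.04; pay $6,606.74 → $38,115.30
Installment 2: $38,115.30 +$1,260.38 interest = $39,375.68; pay $8,737.26 → $30,638.42
Installment 3: $30,638.42 +$1,260.38 interest = $31,898.80; pay $10,867.78 → $21,031.02
Installment 4: $21,031.02 +$1,260.38 interest = $22,291.40; pay $12,998.30 → $9,293.10
Installment 5: $9,293.10 +$1,260.38 interest = $10,553.48; pay $10,553.48 → $0.00

$10,553.48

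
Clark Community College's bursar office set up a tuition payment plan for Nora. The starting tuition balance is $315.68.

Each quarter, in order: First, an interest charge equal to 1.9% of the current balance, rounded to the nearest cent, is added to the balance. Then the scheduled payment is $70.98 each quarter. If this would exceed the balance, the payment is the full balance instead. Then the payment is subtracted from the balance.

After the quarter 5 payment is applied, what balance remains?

$0.00

Quarter 1: opening $315.68; interest $6.00 → $321.68; payment $70.98; balance $250.70
Quarter 2: opening $250.70; interest $4.76 → $255.46; payment $70.98; balance $184.48
Quarter 3: opening $184.48; interest $3.51 → $187.99; payment $70.98; balance $117.01
Quarter 4: opening $117.01; interest $2.22 → $119.23; payment $70.98; balance $48.25
Quarter 5: opening $48.25; interest $0.92 → $49.17; payment $49.17; balance $0.00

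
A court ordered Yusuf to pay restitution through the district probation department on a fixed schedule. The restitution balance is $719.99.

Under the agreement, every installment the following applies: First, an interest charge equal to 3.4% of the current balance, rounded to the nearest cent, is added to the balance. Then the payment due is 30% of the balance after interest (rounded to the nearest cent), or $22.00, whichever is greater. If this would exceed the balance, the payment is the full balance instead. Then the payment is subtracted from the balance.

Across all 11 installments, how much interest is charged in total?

Installment 1: $719.99 +$24.48 interest = $744.47; pay $223.34 → $521.13
Installment 2: $521.13 +$17.72 interest = $538.85; pay $161.66 → $377.19
Installment 3: $377.19 +$12.82 interest = $390.01; pay $117.00 → $273.01
Installment 4: $273.01 +$9.28 interest = $282.29; pay $84.69 → $197.60
Installment 5: $197.60 +$6.72 interest = $204.32; pay $61.30 → $143.02
Installment 6: $143.02 +$4.86 interest = $147.88; pay $44.36 → $103.52
Installment 7: $103.52 +$3.52 interest = $107.04; pay $32.11 → $74.93
Installment 8: $74.93 +$2.55 interest = $77.48; pay $23.24 → $54.24
Installment 9: $54.24 +$1.84 interest = $56.08; pay $22.00 → $34.08
Installment 10: $34.08 +$1.16 interest = $35.24; pay $22.00 → $13.24
Installment 11: $13.24 +$0.45 interest = $13.69; pay $13.69 → $0.00
Total interest: $24.48 + $17.72 + $12.82 + $9.28 + $6.72 + $4.86 + $3.52 + $2.55 + $1.84 + $1.16 + $0.45 = $85.40

$85.40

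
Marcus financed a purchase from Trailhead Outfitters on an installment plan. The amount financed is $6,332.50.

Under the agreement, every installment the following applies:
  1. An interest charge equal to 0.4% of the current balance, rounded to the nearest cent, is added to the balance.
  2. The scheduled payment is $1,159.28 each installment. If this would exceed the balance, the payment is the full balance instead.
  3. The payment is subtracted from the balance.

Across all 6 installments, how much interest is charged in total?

$83.58

Installment 1: opening $6,332.50; interest $25.33 → $6,357.83; payment $1,159.28; balance $5,198.55
Installment 2: opening $5,198.55; interest $20.79 → $5,219.34; payment $1,159.28; balance $4,060.06
Installment 3: opening $4,060.06; interest $16.24 → $4,076.30; payment $1,159.28; balance $2,917.02
Installment 4: opening $2,917.02; interest $11.67 → $2,928.69; payment $1,159.28; balance $1,769.41
Installment 5: opening $1,769.41; interest $7.08 → $1,776.49; payment $1,159.28; balance $617.21
Installment 6: opening $617.21; interest $2.47 → $619.68; payment $619.68; balance $0.00
Total interest: $25.33 + $20.79 + $16.24 + $11.67 + $7.08 + $2.47 = $83.58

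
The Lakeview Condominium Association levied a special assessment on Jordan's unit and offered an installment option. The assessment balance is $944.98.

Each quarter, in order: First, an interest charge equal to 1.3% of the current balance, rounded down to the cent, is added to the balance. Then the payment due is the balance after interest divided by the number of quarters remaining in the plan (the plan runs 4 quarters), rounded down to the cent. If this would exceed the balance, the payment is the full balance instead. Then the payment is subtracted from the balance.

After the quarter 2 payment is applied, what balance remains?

Quarter 1: opening $944.98; interest $12.28 → $957.26; payment $239.31; balance $717.95
Quarter 2: opening $717.95; interest $9.33 → $727.28; payment $242.42; balance $484.86

$484.86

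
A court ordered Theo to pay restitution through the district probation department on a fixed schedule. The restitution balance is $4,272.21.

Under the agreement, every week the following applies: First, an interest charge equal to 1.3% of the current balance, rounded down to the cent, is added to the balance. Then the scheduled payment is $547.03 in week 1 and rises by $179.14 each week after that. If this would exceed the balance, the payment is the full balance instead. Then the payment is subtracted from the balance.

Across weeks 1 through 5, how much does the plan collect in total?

# | Opening | Interest | Payment | End bal
1 | $4,272.21 | $55.53 | $547.03 | $3,780.71
2 | $3,780.71 | $49.14 | $726.17 | $3,103.68
3 | $3,103.68 | $40.34 | $905.31 | $2,238.71
4 | $2,238.71 | $29.10 | $1,084.45 | $1,183.36
5 | $1,183.36 | $15.38 | $1,198.74 | $0.00
Total paid: $4,461.70

$4,461.70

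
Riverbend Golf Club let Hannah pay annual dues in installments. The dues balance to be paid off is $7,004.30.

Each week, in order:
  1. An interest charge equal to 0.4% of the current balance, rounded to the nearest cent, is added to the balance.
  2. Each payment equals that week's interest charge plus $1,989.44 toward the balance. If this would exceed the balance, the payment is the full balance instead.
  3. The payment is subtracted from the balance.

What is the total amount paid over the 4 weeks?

Week 1: $7,004.30 +$28.02 interest = $7,032.32; pay $2,017.46 → $5,014.86
Week 2: $5,014.86 +$20.06 interest = $5,034.92; pay $2,009.50 → $3,025.42
Week 3: $3,025.42 +$12.10 interest = $3,037.52; pay $2,001.54 → $1,035.98
Week 4: $1,035.98 +$4.14 interest = $1,040.12; pay $1,040.12 → $0.00
Total paid: $7,068.62

$7,068.62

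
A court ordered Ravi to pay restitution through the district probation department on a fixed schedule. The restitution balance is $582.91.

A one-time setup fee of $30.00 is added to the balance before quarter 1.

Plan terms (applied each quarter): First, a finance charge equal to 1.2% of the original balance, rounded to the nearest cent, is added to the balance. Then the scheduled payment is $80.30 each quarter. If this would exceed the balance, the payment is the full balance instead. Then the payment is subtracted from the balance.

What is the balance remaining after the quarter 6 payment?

$173.05

Quarter 1: $612.91 +$6.99 interest = $619.90; pay $80.30 → $539.60
Quarter 2: $539.60 +$6.99 interest = $546.59; pay $80.30 → $466.29
Quarter 3: $466.29 +$6.99 interest = $473.28; pay $80.30 → $392.98
Quarter 4: $392.98 +$6.99 interest = $399.97; pay $80.30 → $319.67
Quarter 5: $319.67 +$6.99 interest = $326.66; pay $80.30 → $246.36
Quarter 6: $246.36 +$6.99 interest = $253.35; pay $80.30 → $173.05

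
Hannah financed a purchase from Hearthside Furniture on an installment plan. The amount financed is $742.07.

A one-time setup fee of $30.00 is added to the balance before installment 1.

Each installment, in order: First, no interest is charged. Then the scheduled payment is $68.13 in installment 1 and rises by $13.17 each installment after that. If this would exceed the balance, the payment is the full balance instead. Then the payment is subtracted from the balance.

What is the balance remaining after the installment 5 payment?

$299.72

Installment 1: opening $772.07; payment $68.13; balance $703.94
Installment 2: opening $703.94; payment $81.30; balance $622.64
Installment 3: opening $622.64; payment $94.47; balance $528.17
Installment 4: opening $528.17; payment $107.64; balance $420.53
Installment 5: opening $420.53; payment $120.81; balance $299.72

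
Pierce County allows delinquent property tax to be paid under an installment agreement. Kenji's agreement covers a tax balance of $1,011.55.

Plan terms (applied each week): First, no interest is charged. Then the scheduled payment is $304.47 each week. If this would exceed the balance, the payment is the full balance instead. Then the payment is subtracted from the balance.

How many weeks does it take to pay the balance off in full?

4

Week 1: $1,011.55 − $304.47 → $707.08
Week 2: $707.08 − $304.47 → $402.61
Week 3: $402.61 − $304.47 → $98.14
Week 4: $98.14 − $98.14 → $0.00
Balance reaches $0.00 in week 4.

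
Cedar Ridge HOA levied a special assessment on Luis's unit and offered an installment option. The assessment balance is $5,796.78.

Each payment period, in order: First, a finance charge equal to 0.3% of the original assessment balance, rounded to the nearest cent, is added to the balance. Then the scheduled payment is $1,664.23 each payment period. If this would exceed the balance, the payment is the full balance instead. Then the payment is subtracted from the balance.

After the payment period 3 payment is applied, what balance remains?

$856.26

# | Opening | Interest | Payment | End bal
1 | $5,796.78 | $17.39 | $1,664.23 | $4,149.94
2 | $4,149.94 | $17.39 | $1,664.23 | $2,503.10
3 | $2,503.10 | $17.39 | $1,664.23 | $856.26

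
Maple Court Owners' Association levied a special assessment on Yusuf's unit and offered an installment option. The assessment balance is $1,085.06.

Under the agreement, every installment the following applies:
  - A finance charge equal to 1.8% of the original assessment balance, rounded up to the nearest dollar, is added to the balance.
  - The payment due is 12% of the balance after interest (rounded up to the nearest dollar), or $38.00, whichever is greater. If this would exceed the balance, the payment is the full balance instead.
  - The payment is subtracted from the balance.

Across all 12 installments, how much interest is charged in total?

$240.00

# | Opening | Interest | Payment | End bal
1 | $1,085.06 | $20.00 | $133.00 | $972.06
2 | $972.06 | $20.00 | $120.00 | $872.06
3 | $872.06 | $20.00 | $108.00 | $784.06
4 | $784.06 | $20.00 | $97.00 | $707.06
5 | $707.06 | $20.00 | $88.00 | $639.06
6 | $639.06 | $20.00 | $80.00 | $579.06
7 | $579.06 | $20.00 | $72.00 | $527.06
8 | $527.06 | $20.00 | $66.00 | $481.06
9 | $481.06 | $20.00 | $61.00 | $440.06
10 | $440.06 | $20.00 | $56.00 | $404.06
11 | $404.06 | $20.00 | $51.00 | $373.06
12 | $373.06 | $20.00 | $48.00 | $345.06
Total interest: $20.00 + $20.00 + $20.00 + $20.00 + $20.00 + $20.00 + $20.00 + $20.00 + $20.00 + $20.00 + $20.00 + $20.00 = $240.00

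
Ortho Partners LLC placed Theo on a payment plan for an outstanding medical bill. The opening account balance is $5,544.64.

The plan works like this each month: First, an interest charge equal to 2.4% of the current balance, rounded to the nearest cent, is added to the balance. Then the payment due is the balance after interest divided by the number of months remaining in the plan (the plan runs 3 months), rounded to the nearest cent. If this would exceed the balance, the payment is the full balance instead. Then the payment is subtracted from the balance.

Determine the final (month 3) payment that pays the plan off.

$1,984.50

Month 1: opening $5,544.64; interest $133.07 → $5,677.71; payment $1,892.57; balance $3,785.14
Month 2: opening $3,785.14; interest $90.84 → $3,875.98; payment $1,937.99; balance $1,937.99
Month 3: opening $1,937.99; interest $46.51 → $1,984.50; payment $1,984.50; balance $0.00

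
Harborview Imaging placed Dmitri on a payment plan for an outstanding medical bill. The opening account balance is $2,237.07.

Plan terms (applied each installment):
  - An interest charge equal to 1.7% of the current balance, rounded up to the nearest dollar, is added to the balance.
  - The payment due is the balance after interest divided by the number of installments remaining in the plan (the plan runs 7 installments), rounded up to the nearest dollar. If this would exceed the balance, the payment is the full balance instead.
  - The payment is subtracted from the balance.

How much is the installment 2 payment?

# | Opening | Interest | Payment | End bal
1 | $2,237.07 | $39.00 | $326.00 | $1,950.07
2 | $1,950.07 | $34.00 | $331.00 | $1,653.07

$331.00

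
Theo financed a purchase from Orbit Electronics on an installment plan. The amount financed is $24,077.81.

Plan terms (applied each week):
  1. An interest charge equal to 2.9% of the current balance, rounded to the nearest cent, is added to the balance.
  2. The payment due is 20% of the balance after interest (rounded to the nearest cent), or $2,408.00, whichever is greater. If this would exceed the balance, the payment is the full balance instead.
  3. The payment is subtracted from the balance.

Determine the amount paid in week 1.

$4,955.21

Week 1: opening $24,077.81; interest $698.26 → $24,776.07; payment $4,955.21; balance $19,820.86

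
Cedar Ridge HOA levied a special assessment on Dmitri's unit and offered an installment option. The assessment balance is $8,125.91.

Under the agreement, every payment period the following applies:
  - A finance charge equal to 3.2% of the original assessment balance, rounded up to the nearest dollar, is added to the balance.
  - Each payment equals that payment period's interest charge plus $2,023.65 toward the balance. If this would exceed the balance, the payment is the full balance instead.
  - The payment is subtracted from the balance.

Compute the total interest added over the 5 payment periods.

$1,305.00

# | Opening | Interest | Payment | End bal
1 | $8,125.91 | $261.00 | $2,284.65 | $6,102.26
2 | $6,102.26 | $261.00 | $2,284.65 | $4,078.61
3 | $4,078.61 | $261.00 | $2,284.65 | $2,054.96
4 | $2,054.96 | $261.00 | $2,284.65 | $31.31
5 | $31.31 | $261.00 | $292.31 | $0.00
Total interest: $261.00 + $261.00 + $261.00 + $261.00 + $261.00 = $1,305.00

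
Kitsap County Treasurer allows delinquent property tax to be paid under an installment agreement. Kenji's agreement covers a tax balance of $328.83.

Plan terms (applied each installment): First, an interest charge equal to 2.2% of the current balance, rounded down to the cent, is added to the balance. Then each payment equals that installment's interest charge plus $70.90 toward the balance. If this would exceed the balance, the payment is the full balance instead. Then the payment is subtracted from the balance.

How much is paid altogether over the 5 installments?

# | Opening | Interest | Payment | End bal
1 | $328.83 | $7.23 | $78.13 | $257.93
2 | $257.93 | $5.67 | $76.57 | $187.03
3 | $187.03 | $4.11 | $75.01 | $116.13
4 | $116.13 | $2.55 | $73.45 | $45.23
5 | $45.23 | $0.99 | $46.22 | $0.00
Total paid: $349.38

$349.38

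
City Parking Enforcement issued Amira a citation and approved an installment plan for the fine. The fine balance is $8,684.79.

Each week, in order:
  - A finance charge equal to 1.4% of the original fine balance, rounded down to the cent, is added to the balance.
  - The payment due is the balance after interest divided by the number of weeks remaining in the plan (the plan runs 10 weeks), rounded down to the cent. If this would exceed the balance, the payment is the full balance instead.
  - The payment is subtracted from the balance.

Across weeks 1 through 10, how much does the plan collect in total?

Week 1: opening $8,684.79; interest $121.58 → $8,806.37; payment $880.63; balance $7,925.74
Week 2: opening $7,925.74; interest $121.58 → $8,047.32; payment $894.14; balance $7,153.18
Week 3: opening $7,153.18; interest $121.58 → $7,274.76; payment $909.34; balance $6,365.42
Week 4: opening $6,365.42; interest $121.58 → $6,487.00; payment $926.71; balance $5,560.29
Week 5: opening $5,560.29; interest $121.58 → $5,681.87; payment $946.97; balance $4,734.90
Week 6: opening $4,734.90; interest $121.58 → $4,856.48; payment $971.29; balance $3,885.19
Week 7: opening $3,885.19; interest $121.58 → $4,006.77; payment $1,001.69; balance $3,005.08
Week 8: opening $3,005.08; interest $121.58 → $3,126.66; payment $1,042.22; balance $2,084.44
Week 9: opening $2,084.44; interest $121.58 → $2,206.02; payment $1,103.01; balance $1,103.01
Week 10: opening $1,103.01; interest $121.58 → $1,224.59; payment $1,224.59; balance $0.00
Total paid: $9,900.59

$9,900.59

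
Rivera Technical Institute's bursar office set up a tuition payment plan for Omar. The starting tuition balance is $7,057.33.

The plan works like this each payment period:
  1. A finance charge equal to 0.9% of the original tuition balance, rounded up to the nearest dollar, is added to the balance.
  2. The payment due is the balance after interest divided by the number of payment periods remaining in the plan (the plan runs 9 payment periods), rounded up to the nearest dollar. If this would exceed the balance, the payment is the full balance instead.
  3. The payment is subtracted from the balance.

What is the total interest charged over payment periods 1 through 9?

$576.00

Payment period 1: opening $7,057.33; interest $64.00 → $7,121.33; payment $792.00; balance $6,329.33
Payment period 2: opening $6,329.33; interest $64.00 → $6,393.33; payment $800.00; balance $5,593.33
Payment period 3: opening $5,593.33; interest $64.00 → $5,657.33; payment $809.00; balance $4,848.33
Payment period 4: opening $4,848.33; interest $64.00 → $4,912.33; payment $819.00; balance $4,093.33
Payment period 5: opening $4,093.33; interest $64.00 → $4,157.33; payment $832.00; balance $3,325.33
Payment period 6: opening $3,325.33; interest $64.00 → $3,389.33; payment $848.00; balance $2,541.33
Payment period 7: opening $2,541.33; interest $64.00 → $2,605.33; payment $869.00; balance $1,736.33
Payment period 8: opening $1,736.33; interest $64.00 → $1,800.33; payment $901.00; balance $899.33
Payment period 9: opening $899.33; interest $64.00 → $963.33; payment $963.33; balance $0.00
Total interest: $64.00 + $64.00 + $64.00 + $64.00 + $64.00 + $64.00 + $64.00 + $64.00 + $64.00 = $576.00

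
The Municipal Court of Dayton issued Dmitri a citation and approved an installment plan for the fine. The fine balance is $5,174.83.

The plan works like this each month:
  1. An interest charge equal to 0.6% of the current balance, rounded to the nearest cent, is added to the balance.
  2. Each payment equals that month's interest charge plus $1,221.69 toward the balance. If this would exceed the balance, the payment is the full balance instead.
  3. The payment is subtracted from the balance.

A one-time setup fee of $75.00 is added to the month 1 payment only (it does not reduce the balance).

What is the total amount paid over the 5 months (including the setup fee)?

$5,331.78

Month 1: opening $5,174.83; interest $31.05 → $5,205.88; payment $1,252.74 (+ $75.00 fee); balance $3,953.14
Month 2: opening $3,953.14; interest $23.72 → $3,976.86; payment $1,245.41; balance $2,731.45
Month 3: opening $2,731.45; interest $16.39 → $2,747.84; payment $1,238.08; balance $1,509.76
Month 4: opening $1,509.76; interest $9.06 → $1,518.82; payment $1,230.75; balance $288.07
Month 5: opening $288.07; interest $1.73 → $289.80; payment $289.80; balance $0.00
Total paid: $5,331.78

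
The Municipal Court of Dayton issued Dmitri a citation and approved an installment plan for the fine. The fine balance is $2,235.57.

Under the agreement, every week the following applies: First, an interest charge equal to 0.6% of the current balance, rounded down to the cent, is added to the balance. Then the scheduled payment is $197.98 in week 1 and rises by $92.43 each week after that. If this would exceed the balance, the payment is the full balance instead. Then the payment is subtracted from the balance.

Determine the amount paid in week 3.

$382.84

# | Opening | Interest | Payment | End bal
1 | $2,235.57 | $13.41 | $197.98 | $2,051.00
2 | $2,051.00 | $12.30 | $290.41 | $1,772.89
3 | $1,772.89 | $10.63 | $382.84 | $1,400.68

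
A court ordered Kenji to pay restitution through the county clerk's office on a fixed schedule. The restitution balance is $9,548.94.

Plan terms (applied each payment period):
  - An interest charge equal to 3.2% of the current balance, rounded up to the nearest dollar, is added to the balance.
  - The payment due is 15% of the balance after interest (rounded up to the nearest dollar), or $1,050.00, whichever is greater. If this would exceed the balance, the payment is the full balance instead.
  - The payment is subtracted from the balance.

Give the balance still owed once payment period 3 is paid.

$6,445.94

Payment period 1: $9,548.94 +$306.00 interest = $9,854.94; pay $1,479.00 → $8,375.94
Payment period 2: $8,375.94 +$269.00 interest = $8,644.94; pay $1,297.00 → $7,347.94
Payment period 3: $7,347.94 +$236.00 interest = $7,583.94; pay $1,138.00 → $6,445.94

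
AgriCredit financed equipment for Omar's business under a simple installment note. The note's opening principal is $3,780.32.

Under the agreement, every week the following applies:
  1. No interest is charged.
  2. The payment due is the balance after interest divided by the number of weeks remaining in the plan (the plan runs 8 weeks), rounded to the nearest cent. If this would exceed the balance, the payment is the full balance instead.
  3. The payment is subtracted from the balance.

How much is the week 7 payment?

$472.54

Week 1: $3,780.32 − $472.54 → $3,307.78
Week 2: $3,307.78 − $472.54 → $2,835.24
Week 3: $2,835.24 − $472.54 → $2,362.70
Week 4: $2,362.70 − $472.54 → $1,890.16
Week 5: $1,890.16 − $472.54 → $1,417.62
Week 6: $1,417.62 − $472.54 → $945.08
Week 7: $945.08 − $472.54 → $472.54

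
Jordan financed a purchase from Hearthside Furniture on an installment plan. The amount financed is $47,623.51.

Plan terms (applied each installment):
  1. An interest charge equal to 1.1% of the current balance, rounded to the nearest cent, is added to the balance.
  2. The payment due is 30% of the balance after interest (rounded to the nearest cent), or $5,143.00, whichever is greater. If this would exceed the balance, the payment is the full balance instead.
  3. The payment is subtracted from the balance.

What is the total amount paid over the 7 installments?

$49,193.60

Installment 1: opening $47,623.51; interest $523.86 → $48,147.37; payment $14,444.21; balance $33,703.16
Installment 2: opening $33,703.16; interest $370.73 → $34,073.89; payment $10,222.17; balance $23,851.72
Installment 3: opening $23,851.72; interest $262.37 → $24,114.09; payment $7,234.23; balance $16,879.86
Installment 4: opening $16,879.86; interest $185.68 → $17,065.54; payment $5,143.00; balance $11,922.54
Installment 5: opening $11,922.54; interest $131.15 → $12,053.69; payment $5,143.00; balance $6,910.69
Installment 6: opening $6,910.69; interest $76.02 → $6,986.71; payment $5,143.00; balance $1,843.71
Installment 7: opening $1,843.71; interest $20.28 → $1,863.99; payment $1,863.99; balance $0.00
Total paid: $49,193.60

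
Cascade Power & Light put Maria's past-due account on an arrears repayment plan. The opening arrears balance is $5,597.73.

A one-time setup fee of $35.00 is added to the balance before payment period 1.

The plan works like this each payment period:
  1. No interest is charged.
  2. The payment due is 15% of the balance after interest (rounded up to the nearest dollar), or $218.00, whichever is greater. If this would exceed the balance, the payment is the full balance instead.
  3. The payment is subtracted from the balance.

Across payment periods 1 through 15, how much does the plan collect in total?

Payment period 1: $5,632.73 − $845.00 → $4,787.73
Payment period 2: $4,787.73 − $719.00 → $4,068.73
Payment period 3: $4,068.73 − $611.00 → $3,457.73
Payment period 4: $3,457.73 − $519.00 → $2,938.73
Payment period 5: $2,938.73 − $441.00 → $2,497.73
Payment period 6: $2,497.73 − $375.00 → $2,122.73
Payment period 7: $2,122.73 − $319.00 → $1,803.73
Payment period 8: $1,803.73 − $271.00 → $1,532.73
Payment period 9: $1,532.73 − $230.00 → $1,302.73
Payment period 10: $1,302.73 − $218.00 → $1,084.73
Payment period 11: $1,084.73 − $218.00 → $866.73
Payment period 12: $866.73 − $218.00 → $648.73
Payment period 13: $648.73 − $218.00 → $430.73
Payment period 14: $430.73 − $218.00 → $212.73
Payment period 15: $212.73 − $212.73 → $0.00
Total paid: $5,632.73

$5,632.73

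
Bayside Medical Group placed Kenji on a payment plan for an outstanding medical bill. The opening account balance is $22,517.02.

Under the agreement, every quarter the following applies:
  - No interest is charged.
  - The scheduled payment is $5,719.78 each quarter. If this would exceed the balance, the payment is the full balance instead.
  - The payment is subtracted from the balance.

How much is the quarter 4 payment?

$5,357.68

# | Opening | Payment | End bal
1 | $22,517.02 | $5,719.78 | $16,797.24
2 | $16,797.24 | $5,719.78 | $11,077.46
3 | $11,077.46 | $5,719.78 | $5,357.68
4 | $5,357.68 | $5,357.68 | $0.00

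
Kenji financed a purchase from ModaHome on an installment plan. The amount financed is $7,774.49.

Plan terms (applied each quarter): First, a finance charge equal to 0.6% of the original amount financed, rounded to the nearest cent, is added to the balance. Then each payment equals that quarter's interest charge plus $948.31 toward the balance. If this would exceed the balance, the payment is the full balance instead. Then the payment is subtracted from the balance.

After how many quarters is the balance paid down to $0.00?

9

Quarter 1: opening $7,774.49; interest $46.65 → $7,821.14; payment $994.96; balance $6,826.18
Quarter 2: opening $6,826.18; interest $46.65 → $6,872.83; payment $994.96; balance $5,877.87
Quarter 3: opening $5,877.87; interest $46.65 → $5,924.52; payment $994.96; balance $4,929.56
Quarter 4: opening $4,929.56; interest $46.65 → $4,976.21; payment $994.96; balance $3,981.25
Quarter 5: opening $3,981.25; interest $46.65 → $4,027.90; payment $994.96; balance $3,032.94
Quarter 6: opening $3,032.94; interest $46.65 → $3,079.59; payment $994.96; balance $2,084.63
Quarter 7: opening $2,084.63; interest $46.65 → $2,131.28; payment $994.96; balance $1,136.32
Quarter 8: opening $1,136.32; interest $46.65 → $1,182.97; payment $994.96; balance $188.01
Quarter 9: opening $188.01; interest $46.65 → $234.66; payment $234.66; balance $0.00
Balance reaches $0.00 in quarter 9.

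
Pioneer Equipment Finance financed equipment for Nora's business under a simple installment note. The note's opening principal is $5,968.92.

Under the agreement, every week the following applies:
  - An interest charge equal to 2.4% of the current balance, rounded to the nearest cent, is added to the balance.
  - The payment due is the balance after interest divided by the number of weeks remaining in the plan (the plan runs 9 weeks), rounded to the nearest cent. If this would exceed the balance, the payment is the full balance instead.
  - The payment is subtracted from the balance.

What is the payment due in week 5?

# | Opening | Interest | Payment | End bal
1 | $5,968.92 | $143.25 | $679.13 | $5,433.04
2 | $5,433.04 | $130.39 | $695.43 | $4,868.00
3 | $4,868.00 | $116.83 | $712.12 | $4,272.71
4 | $4,272.71 | $102.55 | $729.21 | $3,646.05
5 | $3,646.05 | $87.51 | $746.71 | $2,986.85

$746.71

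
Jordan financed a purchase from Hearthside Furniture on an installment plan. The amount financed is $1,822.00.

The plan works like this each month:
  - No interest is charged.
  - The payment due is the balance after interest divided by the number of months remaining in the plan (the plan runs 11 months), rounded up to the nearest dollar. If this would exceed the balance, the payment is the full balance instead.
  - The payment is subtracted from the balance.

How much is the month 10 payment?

$165.00

# | Opening | Payment | End bal
1 | $1,822.00 | $166.00 | $1,656.00
2 | $1,656.00 | $166.00 | $1,490.00
3 | $1,490.00 | $166.00 | $1,324.00
4 | $1,324.00 | $166.00 | $1,158.00
5 | $1,158.00 | $166.00 | $992.00
6 | $992.00 | $166.00 | $826.00
7 | $826.00 | $166.00 | $660.00
8 | $660.00 | $165.00 | $495.00
9 | $495.00 | $165.00 | $330.00
10 | $330.00 | $165.00 | $165.00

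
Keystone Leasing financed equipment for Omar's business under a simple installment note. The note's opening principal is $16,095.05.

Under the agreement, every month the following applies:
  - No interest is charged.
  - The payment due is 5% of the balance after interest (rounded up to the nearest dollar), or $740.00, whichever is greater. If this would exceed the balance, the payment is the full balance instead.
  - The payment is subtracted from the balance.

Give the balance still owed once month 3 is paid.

Month 1: $16,095.05 − $805.00 → $15,290.05
Month 2: $15,290.05 − $765.00 → $14,525.05
Month 3: $14,525.05 − $740.00 → $13,785.05

$13,785.05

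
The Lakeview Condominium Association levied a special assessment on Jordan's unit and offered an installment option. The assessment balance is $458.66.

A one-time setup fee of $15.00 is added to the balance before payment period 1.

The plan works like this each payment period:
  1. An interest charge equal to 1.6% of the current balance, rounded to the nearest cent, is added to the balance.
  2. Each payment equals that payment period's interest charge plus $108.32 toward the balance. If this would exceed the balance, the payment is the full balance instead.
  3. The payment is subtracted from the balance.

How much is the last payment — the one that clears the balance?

$41.03

# | Opening | Interest | Payment | End bal
1 | $473.66 | $7.58 | $115.90 | $365.34
2 | $365.34 | $5.85 | $114.17 | $257.02
3 | $257.02 | $4.11 | $112.43 | $148.70
4 | $148.70 | $2.38 | $110.70 | $40.38
5 | $40.38 | $0.65 | $41.03 | $0.00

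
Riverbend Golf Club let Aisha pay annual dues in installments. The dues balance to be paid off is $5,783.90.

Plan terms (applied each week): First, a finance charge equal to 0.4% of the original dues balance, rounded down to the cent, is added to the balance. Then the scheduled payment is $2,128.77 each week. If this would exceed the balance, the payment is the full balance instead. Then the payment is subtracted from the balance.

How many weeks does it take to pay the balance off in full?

Week 1: $5,783.90 +$23.13 interest = $5,807.03; pay $2,128.77 → $3,678.26
Week 2: $3,678.26 +$23.13 interest = $3,701.39; pay $2,128.77 → $1,572.62
Week 3: $1,572.62 +$23.13 interest = $1,595.75; pay $1,595.75 → $0.00
Balance reaches $0.00 in week 3.

3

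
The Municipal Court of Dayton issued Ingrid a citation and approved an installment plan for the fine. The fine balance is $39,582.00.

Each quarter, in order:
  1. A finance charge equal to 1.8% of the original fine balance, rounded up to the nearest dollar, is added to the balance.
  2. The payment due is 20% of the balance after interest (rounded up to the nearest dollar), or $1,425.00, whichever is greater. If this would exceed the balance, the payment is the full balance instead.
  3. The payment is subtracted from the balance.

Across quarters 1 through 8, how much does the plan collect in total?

$36,273.00

# | Opening | Interest | Payment | End bal
1 | $39,582.00 | $713.00 | $8,059.00 | $32,236.00
2 | $32,236.00 | $713.00 | $6,590.00 | $26,359.00
3 | $26,359.00 | $713.00 | $5,415.00 | $21,657.00
4 | $21,657.00 | $713.00 | $4,474.00 | $17,896.00
5 | $17,896.00 | $713.00 | $3,722.00 | $14,887.00
6 | $14,887.00 | $713.00 | $3,120.00 | $12,480.00
7 | $12,480.00 | $713.00 | $2,639.00 | $10,554.00
8 | $10,554.00 | $713.00 | $2,254.00 | $9,013.00
Total paid: $36,273.00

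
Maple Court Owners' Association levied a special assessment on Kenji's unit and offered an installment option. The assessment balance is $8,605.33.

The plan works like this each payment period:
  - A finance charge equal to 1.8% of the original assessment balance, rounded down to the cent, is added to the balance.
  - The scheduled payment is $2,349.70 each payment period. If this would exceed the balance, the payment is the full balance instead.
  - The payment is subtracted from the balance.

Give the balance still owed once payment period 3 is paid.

Payment period 1: opening $8,605.33; interest $154.89 → $8,760.22; payment $2,349.70; balance $6,410.52
Payment period 2: opening $6,410.52; interest $154.89 → $6,565.41; payment $2,349.70; balance $4,215.71
Payment period 3: opening $4,215.71; interest $154.89 → $4,370.60; payment $2,349.70; balance $2,020.90

$2,020.90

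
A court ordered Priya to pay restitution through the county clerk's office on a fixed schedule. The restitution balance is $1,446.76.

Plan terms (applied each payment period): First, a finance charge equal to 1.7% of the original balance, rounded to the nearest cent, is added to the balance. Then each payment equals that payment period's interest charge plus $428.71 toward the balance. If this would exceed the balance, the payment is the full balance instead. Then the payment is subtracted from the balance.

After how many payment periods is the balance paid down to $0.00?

4

Payment period 1: $1,446.76 +$24.59 interest = $1,471.35; pay $453.30 → $1,018.05
Payment period 2: $1,018.05 +$24.59 interest = $1,042.64; pay $453.30 → $589.34
Payment period 3: $589.34 +$24.59 interest = $613.93; pay $453.30 → $160.63
Payment period 4: $160.63 +$24.59 interest = $185.22; pay $185.22 → $0.00
Balance reaches $0.00 in payment period 4.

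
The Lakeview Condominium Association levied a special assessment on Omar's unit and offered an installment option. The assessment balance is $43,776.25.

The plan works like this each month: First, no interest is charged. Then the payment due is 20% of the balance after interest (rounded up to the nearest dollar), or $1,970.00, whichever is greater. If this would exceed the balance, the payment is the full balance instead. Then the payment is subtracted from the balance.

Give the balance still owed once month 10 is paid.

# | Opening | Payment | End bal
1 | $43,776.25 | $8,756.00 | $35,020.25
2 | $35,020.25 | $7,005.00 | $28,015.25
3 | $28,015.25 | $5,604.00 | $22,411.25
4 | $22,411.25 | $4,483.00 | $17,928.25
5 | $17,928.25 | $3,586.00 | $14,342.25
6 | $14,342.25 | $2,869.00 | $11,473.25
7 | $11,473.25 | $2,295.00 | $9,178.25
8 | $9,178.25 | $1,970.00 | $7,208.25
9 | $7,208.25 | $1,970.00 | $5,238.25
10 | $5,238.25 | $1,970.00 | $3,268.25

$3,268.25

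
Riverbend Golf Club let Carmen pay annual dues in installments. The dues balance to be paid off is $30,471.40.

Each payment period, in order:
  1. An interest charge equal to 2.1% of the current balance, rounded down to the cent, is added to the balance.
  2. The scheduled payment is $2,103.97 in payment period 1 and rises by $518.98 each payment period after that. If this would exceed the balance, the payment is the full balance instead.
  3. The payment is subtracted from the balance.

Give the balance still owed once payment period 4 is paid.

# | Opening | Interest | Payment | End bal
1 | $30,471.40 | $639.89 | $2,103.97 | $29,007.32
2 | $29,007.32 | $609.15 | $2,622.95 | $26,993.52
3 | $26,993.52 | $566.86 | $3,141.93 | $24,418.45
4 | $24,418.45 | $512.78 | $3,660.91 | $21,270.32

$21,270.32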